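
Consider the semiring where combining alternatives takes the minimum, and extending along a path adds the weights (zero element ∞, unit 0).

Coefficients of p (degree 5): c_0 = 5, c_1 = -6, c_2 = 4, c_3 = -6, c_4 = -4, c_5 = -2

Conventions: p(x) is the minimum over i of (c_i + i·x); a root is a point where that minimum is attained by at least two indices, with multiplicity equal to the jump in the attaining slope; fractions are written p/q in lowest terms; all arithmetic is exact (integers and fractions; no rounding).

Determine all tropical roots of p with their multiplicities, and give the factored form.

hull edge (i=0, c=5) to (i=1, c=-6): slope -11, span 1
hull edge (i=1, c=-6) to (i=3, c=-6): slope 0, span 2
hull edge (i=3, c=-6) to (i=5, c=-2): slope 2, span 2
Factored form: p(x) = -2 ⊗ (x ⊕ (-2)) ⊗ (x ⊕ (-2)) ⊗ (x ⊕ 0) ⊗ (x ⊕ 0) ⊗ (x ⊕ 11)
Answer: roots = -2 (mult 2), 0 (mult 2), 11 (mult 1)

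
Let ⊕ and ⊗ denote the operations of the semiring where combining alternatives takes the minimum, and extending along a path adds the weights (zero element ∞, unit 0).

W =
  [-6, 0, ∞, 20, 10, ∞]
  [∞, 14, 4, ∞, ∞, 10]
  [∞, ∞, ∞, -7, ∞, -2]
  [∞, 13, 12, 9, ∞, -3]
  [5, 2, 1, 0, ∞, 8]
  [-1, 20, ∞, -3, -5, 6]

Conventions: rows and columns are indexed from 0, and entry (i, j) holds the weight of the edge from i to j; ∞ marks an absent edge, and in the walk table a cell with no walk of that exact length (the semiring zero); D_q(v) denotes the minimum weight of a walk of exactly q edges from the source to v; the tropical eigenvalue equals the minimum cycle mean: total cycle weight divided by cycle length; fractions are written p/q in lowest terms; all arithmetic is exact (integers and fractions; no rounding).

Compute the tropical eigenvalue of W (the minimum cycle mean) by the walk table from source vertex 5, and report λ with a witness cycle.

q=0: [∞, ∞, ∞, ∞, ∞, 0]
q=1: [-1, 20, ∞, -3, -5, 6]
q=2: [-7, -3, -4, -5, 1, -6]
q=3: [-13, -7, 1, -11, -11, -8]
q=4: [-19, -13, -10, -11, -13, -14]
q=5: [-25, -19, -12, -17, -19, -14]
q=6: [-31, -25, -18, -19, -19, -20]
Optimal cycle mean attained by: cycle 0->0, total (-6), length 1.
Answer: λ = -6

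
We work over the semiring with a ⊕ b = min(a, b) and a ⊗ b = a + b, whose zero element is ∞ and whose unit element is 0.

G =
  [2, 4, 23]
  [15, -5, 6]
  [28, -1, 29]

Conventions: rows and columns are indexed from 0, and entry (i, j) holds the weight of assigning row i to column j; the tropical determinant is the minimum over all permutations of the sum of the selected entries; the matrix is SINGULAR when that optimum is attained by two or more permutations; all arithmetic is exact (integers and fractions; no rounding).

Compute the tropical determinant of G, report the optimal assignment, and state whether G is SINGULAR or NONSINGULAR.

σ = (0, 1, 2): 2 + (-5) + 29 = 26
σ = (0, 2, 1): 2 + 6 + (-1) = 7
σ = (1, 0, 2): 4 + 15 + 29 = 48
σ = (1, 2, 0): 4 + 6 + 28 = 38
σ = (2, 0, 1): 23 + 15 + (-1) = 37
σ = (2, 1, 0): 23 + (-5) + 28 = 46
Optimal value attained by: σ = (0, 2, 1).
Answer: det⊕(G) = 7; verdict: NONSINGULAR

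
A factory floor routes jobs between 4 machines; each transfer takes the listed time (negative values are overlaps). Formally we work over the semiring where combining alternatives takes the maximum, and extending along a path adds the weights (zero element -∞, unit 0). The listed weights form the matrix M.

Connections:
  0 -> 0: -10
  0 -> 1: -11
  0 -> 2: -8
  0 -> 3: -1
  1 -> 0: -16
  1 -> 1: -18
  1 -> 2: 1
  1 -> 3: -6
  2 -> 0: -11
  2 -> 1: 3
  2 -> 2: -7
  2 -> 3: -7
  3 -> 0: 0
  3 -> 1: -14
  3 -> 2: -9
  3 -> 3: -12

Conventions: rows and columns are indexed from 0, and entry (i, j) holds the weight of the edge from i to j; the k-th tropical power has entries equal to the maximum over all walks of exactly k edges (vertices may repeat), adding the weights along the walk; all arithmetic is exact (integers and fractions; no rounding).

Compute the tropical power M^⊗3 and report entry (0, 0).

M^⊗2:
  [-1, -5, -10, -11]
  [-6, 4, -6, -6]
  [-7, -4, 4, -3]
  [-10, -6, -8, -1]
M^⊗3:
  [-11, -7, -4, -2]
  [-6, -3, 5, -2]
  [-3, 7, -3, -3]
  [-1, -5, -5, -11]
Key observation: the optimum is the walk 0->0->3->0, with weight (-10) + (-1) + 0 = -11.
Optimal value attained by: walk 0->0->3->0.
Answer: (M^⊗3)[0][0] = -11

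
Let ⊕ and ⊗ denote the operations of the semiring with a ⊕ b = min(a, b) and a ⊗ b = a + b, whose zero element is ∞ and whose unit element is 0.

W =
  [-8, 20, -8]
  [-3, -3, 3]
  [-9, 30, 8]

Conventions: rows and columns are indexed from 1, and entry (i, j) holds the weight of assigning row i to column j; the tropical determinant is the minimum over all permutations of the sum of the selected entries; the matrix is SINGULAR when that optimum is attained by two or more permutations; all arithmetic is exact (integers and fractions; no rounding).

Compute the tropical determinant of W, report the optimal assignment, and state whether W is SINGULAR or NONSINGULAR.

σ = (1, 2, 3): (-8) + (-3) + 8 = -3
σ = (1, 3, 2): (-8) + 3 + 30 = 25
σ = (2, 1, 3): 20 + (-3) + 8 = 25
σ = (2, 3, 1): 20 + 3 + (-9) = 14
σ = (3, 1, 2): (-8) + (-3) + 30 = 19
σ = (3, 2, 1): (-8) + (-3) + (-9) = -20
Optimal value attained by: σ = (3, 2, 1).
Answer: det⊕(W) = -20; verdict: NONSINGULAR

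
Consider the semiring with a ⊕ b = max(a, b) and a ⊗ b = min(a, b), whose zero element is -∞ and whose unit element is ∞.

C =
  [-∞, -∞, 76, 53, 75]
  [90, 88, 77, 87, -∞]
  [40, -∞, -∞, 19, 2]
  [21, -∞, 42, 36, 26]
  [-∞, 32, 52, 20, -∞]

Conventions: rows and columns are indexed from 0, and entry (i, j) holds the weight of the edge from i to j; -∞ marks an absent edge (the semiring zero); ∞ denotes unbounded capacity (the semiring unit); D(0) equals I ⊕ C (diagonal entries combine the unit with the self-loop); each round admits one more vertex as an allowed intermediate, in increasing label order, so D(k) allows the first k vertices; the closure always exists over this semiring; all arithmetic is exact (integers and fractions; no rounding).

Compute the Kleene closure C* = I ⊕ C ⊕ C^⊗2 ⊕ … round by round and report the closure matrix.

D(0):
  [∞, -∞, 76, 53, 75]
  [90, ∞, 77, 87, -∞]
  [40, -∞, ∞, 19, 2]
  [21, -∞, 42, ∞, 26]
  [-∞, 32, 52, 20, ∞]
D(1):
  [∞, -∞, 76, 53, 75]
  [90, ∞, 77, 87, 75]
  [40, -∞, ∞, 40, 40]
  [21, -∞, 42, ∞, 26]
  [-∞, 32, 52, 20, ∞]
D(2):
  [∞, -∞, 76, 53, 75]
  [90, ∞, 77, 87, 75]
  [40, -∞, ∞, 40, 40]
  [21, -∞, 42, ∞, 26]
  [32, 32, 52, 32, ∞]
D(3):
  [∞, -∞, 76, 53, 75]
  [90, ∞, 77, 87, 75]
  [40, -∞, ∞, 40, 40]
  [40, -∞, 42, ∞, 40]
  [40, 32, 52, 40, ∞]
D(4):
  [∞, -∞, 76, 53, 75]
  [90, ∞, 77, 87, 75]
  [40, -∞, ∞, 40, 40]
  [40, -∞, 42, ∞, 40]
  [40, 32, 52, 40, ∞]
D(5):
  [∞, 32, 76, 53, 75]
  [90, ∞, 77, 87, 75]
  [40, 32, ∞, 40, 40]
  [40, 32, 42, ∞, 40]
  [40, 32, 52, 40, ∞]
Answer: C* = [[∞, 32, 76, 53, 75], [90, ∞, 77, 87, 75], [40, 32, ∞, 40, 40], [40, 32, 42, ∞, 40], [40, 32, 52, 40, ∞]]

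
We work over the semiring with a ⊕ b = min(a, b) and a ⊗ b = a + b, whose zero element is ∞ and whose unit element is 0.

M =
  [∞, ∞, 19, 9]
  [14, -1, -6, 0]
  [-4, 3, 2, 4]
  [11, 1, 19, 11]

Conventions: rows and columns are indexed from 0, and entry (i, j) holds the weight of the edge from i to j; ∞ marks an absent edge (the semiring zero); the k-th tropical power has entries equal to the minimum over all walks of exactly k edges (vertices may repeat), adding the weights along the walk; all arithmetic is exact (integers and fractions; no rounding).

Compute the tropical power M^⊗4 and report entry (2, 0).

M^⊗2:
  [15, 10, 21, 20]
  [-10, -3, -7, -2]
  [-2, 2, -3, 3]
  [15, 0, -5, 1]
M^⊗3:
  [17, 9, 4, 10]
  [-11, -4, -9, -3]
  [-7, 0, -4, 1]
  [-9, -2, -6, -1]
M^⊗4:
  [0, 7, 3, 8]
  [-13, -6, -10, -5]
  [-8, -1, -6, 0]
  [-10, -3, -8, -2]
Key observation: the optimum is the walk 2->1->1->2->0, with weight 3 + (-1) + (-6) + (-4) = -8.
Optimal value attained by: walk 2->1->1->2->0.
Answer: (M^⊗4)[2][0] = -8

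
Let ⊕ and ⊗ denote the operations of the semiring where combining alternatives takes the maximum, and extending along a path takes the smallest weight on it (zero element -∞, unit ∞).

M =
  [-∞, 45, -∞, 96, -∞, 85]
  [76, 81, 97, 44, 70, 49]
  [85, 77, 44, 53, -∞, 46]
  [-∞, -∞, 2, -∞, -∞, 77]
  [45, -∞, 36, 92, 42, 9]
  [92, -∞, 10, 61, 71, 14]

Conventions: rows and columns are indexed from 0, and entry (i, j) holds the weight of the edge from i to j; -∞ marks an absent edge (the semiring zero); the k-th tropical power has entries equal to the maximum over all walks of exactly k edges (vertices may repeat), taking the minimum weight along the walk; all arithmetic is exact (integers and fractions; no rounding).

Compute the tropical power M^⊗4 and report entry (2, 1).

M^⊗2:
  [85, 45, 45, 61, 71, 77]
  [85, 81, 81, 76, 70, 76]
  [76, 77, 77, 85, 70, 85]
  [77, 2, 10, 61, 71, 14]
  [42, 45, 36, 45, 42, 77]
  [45, 45, 36, 92, 42, 85]
M^⊗3:
  [77, 45, 45, 85, 71, 85]
  [81, 81, 81, 85, 71, 85]
  [85, 77, 77, 76, 71, 77]
  [45, 45, 36, 77, 42, 77]
  [77, 45, 45, 61, 71, 45]
  [85, 45, 45, 61, 71, 77]
M^⊗4:
  [85, 45, 45, 77, 71, 77]
  [85, 81, 81, 81, 71, 81]
  [77, 77, 77, 85, 71, 85]
  [77, 45, 45, 61, 71, 77]
  [45, 45, 45, 77, 45, 77]
  [77, 45, 45, 85, 71, 85]
Key observation: the optimum is the walk 2->1->1->1->1, with weight 77 min 81 min 81 min 81 = 77.
Optimal value attained by: walk 2->1->1->1->1.
Answer: (M^⊗4)[2][1] = 77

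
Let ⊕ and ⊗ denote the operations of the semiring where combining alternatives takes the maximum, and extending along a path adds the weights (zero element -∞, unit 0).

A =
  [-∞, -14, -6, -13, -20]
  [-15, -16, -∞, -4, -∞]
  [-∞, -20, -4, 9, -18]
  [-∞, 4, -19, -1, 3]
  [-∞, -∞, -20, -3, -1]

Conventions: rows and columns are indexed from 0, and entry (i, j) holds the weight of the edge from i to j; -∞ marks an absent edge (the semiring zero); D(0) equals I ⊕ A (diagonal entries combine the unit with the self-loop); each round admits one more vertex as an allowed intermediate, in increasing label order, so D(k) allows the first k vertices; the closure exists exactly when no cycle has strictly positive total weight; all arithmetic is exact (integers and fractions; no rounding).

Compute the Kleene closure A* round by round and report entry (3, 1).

D(0):
  [0, -14, -6, -13, -20]
  [-15, 0, -∞, -4, -∞]
  [-∞, -20, 0, 9, -18]
  [-∞, 4, -19, 0, 3]
  [-∞, -∞, -20, -3, 0]
D(1):
  [0, -14, -6, -13, -20]
  [-15, 0, -21, -4, -35]
  [-∞, -20, 0, 9, -18]
  [-∞, 4, -19, 0, 3]
  [-∞, -∞, -20, -3, 0]
D(2):
  [0, -14, -6, -13, -20]
  [-15, 0, -21, -4, -35]
  [-35, -20, 0, 9, -18]
  [-11, 4, -17, 0, 3]
  [-∞, -∞, -20, -3, 0]
D(3):
  [0, -14, -6, 3, -20]
  [-15, 0, -21, -4, -35]
  [-35, -20, 0, 9, -18]
  [-11, 4, -17, 0, 3]
  [-55, -40, -20, -3, 0]
D(4):
  [0, 7, -6, 3, 6]
  [-15, 0, -21, -4, -1]
  [-2, 13, 0, 9, 12]
  [-11, 4, -17, 0, 3]
  [-14, 1, -20, -3, 0]
D(5):
  [0, 7, -6, 3, 6]
  [-15, 0, -21, -4, -1]
  [-2, 13, 0, 9, 12]
  [-11, 4, -17, 0, 3]
  [-14, 1, -20, -3, 0]
Answer: A*[3][1] = 4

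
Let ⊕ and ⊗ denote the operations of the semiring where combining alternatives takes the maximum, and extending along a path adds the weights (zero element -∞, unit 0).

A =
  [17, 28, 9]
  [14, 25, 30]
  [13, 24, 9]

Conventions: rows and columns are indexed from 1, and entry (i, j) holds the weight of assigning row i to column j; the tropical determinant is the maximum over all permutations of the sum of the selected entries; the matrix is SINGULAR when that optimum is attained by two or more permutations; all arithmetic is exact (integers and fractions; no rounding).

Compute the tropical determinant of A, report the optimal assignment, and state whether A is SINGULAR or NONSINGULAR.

σ = (1, 2, 3): 17 + 25 + 9 = 51
σ = (1, 3, 2): 17 + 30 + 24 = 71
σ = (2, 1, 3): 28 + 14 + 9 = 51
σ = (2, 3, 1): 28 + 30 + 13 = 71
σ = (3, 1, 2): 9 + 14 + 24 = 47
σ = (3, 2, 1): 9 + 25 + 13 = 47
Optimal value attained by: σ = (1, 3, 2).
Answer: det⊕(A) = 71; verdict: SINGULAR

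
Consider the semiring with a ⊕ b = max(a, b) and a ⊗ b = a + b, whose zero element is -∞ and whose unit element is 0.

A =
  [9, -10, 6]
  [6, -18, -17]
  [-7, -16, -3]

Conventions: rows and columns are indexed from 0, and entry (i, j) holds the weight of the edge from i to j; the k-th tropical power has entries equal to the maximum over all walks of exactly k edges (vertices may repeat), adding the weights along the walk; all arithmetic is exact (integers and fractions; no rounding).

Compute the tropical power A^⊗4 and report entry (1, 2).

A^⊗2:
  [18, -1, 15]
  [15, -4, 12]
  [2, -17, -1]
A^⊗3:
  [27, 8, 24]
  [24, 5, 21]
  [11, -8, 8]
A^⊗4:
  [36, 17, 33]
  [33, 14, 30]
  [20, 1, 17]
Key observation: the optimum is the walk 1->0->0->0->2, with weight 6 + 9 + 9 + 6 = 30.
Optimal value attained by: walk 1->0->0->0->2.
Answer: (A^⊗4)[1][2] = 30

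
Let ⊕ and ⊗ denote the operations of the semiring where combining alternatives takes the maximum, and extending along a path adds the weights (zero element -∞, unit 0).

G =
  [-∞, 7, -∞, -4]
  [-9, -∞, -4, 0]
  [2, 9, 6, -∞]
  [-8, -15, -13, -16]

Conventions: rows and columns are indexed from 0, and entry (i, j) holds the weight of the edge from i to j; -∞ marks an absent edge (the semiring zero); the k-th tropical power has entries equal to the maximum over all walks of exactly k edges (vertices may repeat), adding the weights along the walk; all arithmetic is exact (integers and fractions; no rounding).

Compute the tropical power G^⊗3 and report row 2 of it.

G^⊗2:
  [-2, -19, 3, 7]
  [-2, 5, 2, -13]
  [8, 15, 12, 9]
  [-11, -1, -7, -12]
G^⊗3:
  [5, 12, 9, -6]
  [4, 11, 8, 5]
  [14, 21, 18, 15]
  [-5, 2, -1, -1]
Answer: row 2 of G^⊗3 = [14, 21, 18, 15]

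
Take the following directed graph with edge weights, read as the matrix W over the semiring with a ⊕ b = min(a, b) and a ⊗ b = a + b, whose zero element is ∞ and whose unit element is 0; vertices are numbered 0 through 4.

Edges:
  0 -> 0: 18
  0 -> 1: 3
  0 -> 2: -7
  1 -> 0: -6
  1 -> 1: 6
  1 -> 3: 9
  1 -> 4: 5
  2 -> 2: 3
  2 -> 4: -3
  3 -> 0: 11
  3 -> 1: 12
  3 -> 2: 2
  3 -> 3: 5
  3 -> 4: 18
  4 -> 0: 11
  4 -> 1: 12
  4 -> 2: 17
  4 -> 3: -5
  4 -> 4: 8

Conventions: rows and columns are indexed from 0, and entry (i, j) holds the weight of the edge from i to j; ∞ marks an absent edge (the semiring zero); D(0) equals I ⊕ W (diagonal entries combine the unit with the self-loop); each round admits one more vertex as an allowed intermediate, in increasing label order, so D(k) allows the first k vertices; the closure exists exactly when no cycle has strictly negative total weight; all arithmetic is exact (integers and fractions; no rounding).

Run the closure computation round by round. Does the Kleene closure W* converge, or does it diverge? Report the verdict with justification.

D(0):
  [0, 3, -7, ∞, ∞]
  [-6, 0, ∞, 9, 5]
  [∞, ∞, 0, ∞, -3]
  [11, 12, 2, 0, 18]
  [11, 12, 17, -5, 0]
Detection: at round 1, diagonal entry (1, 1) turns strictly negative.
Key observation: the cycle 1->0->1 has total weight (-6) + 3, which is strictly negative.
Answer: DIVERGES — negative cycle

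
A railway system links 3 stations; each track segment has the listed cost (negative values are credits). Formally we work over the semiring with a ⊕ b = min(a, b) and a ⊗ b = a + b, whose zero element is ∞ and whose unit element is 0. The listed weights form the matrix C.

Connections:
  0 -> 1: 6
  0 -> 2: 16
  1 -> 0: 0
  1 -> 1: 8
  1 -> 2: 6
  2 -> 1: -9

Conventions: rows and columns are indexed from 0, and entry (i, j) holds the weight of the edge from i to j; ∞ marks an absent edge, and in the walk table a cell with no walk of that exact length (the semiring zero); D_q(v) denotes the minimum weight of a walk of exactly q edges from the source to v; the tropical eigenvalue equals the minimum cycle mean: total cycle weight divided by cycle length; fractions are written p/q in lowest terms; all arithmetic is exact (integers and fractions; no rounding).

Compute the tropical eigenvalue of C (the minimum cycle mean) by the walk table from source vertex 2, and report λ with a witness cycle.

q=0: [∞, ∞, 0]
q=1: [∞, -9, ∞]
q=2: [-9, -1, -3]
q=3: [-1, -12, 5]
Optimal cycle mean attained by: cycle 1->2->1, total 6 + (-9), length 2.
Answer: λ = -3/2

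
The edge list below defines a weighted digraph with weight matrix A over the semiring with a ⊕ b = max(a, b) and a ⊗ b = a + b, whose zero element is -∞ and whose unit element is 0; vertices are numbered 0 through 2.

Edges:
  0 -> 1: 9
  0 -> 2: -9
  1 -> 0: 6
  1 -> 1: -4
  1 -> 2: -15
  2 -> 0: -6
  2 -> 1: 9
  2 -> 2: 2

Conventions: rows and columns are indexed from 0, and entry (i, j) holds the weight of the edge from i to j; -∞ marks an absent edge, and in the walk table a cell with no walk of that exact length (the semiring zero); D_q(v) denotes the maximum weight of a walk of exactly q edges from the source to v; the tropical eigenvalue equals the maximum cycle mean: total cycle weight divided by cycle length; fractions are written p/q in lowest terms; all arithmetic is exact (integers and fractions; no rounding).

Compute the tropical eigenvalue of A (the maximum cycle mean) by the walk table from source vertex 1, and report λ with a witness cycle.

q=0: [-∞, 0, -∞]
q=1: [6, -4, -15]
q=2: [2, 15, -3]
q=3: [21, 11, 0]
Optimal cycle mean attained by: cycle 0->1->0, total 9 + 6, length 2.
Answer: λ = 15/2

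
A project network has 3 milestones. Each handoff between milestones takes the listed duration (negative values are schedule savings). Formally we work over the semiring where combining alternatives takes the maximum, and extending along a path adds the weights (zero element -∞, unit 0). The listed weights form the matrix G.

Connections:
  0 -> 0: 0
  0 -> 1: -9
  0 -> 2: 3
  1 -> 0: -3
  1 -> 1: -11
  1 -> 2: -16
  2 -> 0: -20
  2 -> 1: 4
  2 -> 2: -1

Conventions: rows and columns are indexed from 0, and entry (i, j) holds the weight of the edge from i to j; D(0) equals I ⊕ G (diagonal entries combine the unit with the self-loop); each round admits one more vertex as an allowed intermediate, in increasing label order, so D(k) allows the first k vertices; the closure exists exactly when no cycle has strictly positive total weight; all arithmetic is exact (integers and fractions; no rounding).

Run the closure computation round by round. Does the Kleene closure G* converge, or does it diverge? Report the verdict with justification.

D(0):
  [0, -9, 3]
  [-3, 0, -16]
  [-20, 4, 0]
D(1):
  [0, -9, 3]
  [-3, 0, 0]
  [-20, 4, 0]
Detection: at round 2, diagonal entry (2, 2) turns strictly positive.
Key observation: the cycle 2->1->0->2 has total weight 4 + (-3) + 3, which is strictly positive.
Answer: DIVERGES — positive cycle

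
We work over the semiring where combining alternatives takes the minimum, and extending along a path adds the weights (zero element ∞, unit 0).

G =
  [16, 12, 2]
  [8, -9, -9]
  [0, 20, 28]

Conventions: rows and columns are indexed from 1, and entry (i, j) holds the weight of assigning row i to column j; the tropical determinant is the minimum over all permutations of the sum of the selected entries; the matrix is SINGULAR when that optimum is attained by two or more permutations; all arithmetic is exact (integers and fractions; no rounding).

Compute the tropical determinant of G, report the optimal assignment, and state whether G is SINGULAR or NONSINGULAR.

σ = (1, 2, 3): 16 + (-9) + 28 = 35
σ = (1, 3, 2): 16 + (-9) + 20 = 27
σ = (2, 1, 3): 12 + 8 + 28 = 48
σ = (2, 3, 1): 12 + (-9) + 0 = 3
σ = (3, 1, 2): 2 + 8 + 20 = 30
σ = (3, 2, 1): 2 + (-9) + 0 = -7
Optimal value attained by: σ = (3, 2, 1).
Answer: det⊕(G) = -7; verdict: NONSINGULAR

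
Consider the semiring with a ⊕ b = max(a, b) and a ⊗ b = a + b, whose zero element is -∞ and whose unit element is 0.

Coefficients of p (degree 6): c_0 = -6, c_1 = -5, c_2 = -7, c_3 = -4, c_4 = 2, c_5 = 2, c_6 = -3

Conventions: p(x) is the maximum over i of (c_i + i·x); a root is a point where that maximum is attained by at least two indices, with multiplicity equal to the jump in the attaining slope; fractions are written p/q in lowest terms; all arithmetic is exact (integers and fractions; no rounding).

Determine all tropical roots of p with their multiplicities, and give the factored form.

hull edge (i=0, c=-6) to (i=4, c=2): slope 2, span 4
hull edge (i=4, c=2) to (i=5, c=2): slope 0, span 1
hull edge (i=5, c=2) to (i=6, c=-3): slope -5, span 1
Factored form: p(x) = -3 ⊗ (x ⊕ (-2)) ⊗ (x ⊕ (-2)) ⊗ (x ⊕ (-2)) ⊗ (x ⊕ (-2)) ⊗ (x ⊕ 0) ⊗ (x ⊕ 5)
Answer: roots = -2 (mult 4), 0 (mult 1), 5 (mult 1)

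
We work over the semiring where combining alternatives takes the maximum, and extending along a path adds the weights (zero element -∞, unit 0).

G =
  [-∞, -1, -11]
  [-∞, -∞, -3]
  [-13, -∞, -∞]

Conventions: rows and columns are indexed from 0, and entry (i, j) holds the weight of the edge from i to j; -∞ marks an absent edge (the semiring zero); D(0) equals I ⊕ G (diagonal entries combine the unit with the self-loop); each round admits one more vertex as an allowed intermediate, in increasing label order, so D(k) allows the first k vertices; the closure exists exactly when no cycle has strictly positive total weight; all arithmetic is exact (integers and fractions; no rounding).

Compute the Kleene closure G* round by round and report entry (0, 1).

D(0):
  [0, -1, -11]
  [-∞, 0, -3]
  [-13, -∞, 0]
D(1):
  [0, -1, -11]
  [-∞, 0, -3]
  [-13, -14, 0]
D(2):
  [0, -1, -4]
  [-∞, 0, -3]
  [-13, -14, 0]
D(3):
  [0, -1, -4]
  [-16, 0, -3]
  [-13, -14, 0]
Answer: G*[0][1] = -1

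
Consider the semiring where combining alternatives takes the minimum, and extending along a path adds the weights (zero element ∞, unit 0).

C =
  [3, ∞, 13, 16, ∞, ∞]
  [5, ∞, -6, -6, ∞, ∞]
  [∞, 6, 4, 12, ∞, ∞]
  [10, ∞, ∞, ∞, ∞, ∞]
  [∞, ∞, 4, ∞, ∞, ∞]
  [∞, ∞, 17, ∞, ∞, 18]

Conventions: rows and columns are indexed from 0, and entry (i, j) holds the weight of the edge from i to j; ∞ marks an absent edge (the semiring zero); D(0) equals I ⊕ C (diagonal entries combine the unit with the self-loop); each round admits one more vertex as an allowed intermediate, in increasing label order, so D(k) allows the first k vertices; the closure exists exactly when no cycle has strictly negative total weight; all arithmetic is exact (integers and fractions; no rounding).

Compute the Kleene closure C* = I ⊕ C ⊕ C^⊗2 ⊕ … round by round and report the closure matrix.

D(0):
  [0, ∞, 13, 16, ∞, ∞]
  [5, 0, -6, -6, ∞, ∞]
  [∞, 6, 0, 12, ∞, ∞]
  [10, ∞, ∞, 0, ∞, ∞]
  [∞, ∞, 4, ∞, 0, ∞]
  [∞, ∞, 17, ∞, ∞, 0]
D(1):
  [0, ∞, 13, 16, ∞, ∞]
  [5, 0, -6, -6, ∞, ∞]
  [∞, 6, 0, 12, ∞, ∞]
  [10, ∞, 23, 0, ∞, ∞]
  [∞, ∞, 4, ∞, 0, ∞]
  [∞, ∞, 17, ∞, ∞, 0]
D(2):
  [0, ∞, 13, 16, ∞, ∞]
  [5, 0, -6, -6, ∞, ∞]
  [11, 6, 0, 0, ∞, ∞]
  [10, ∞, 23, 0, ∞, ∞]
  [∞, ∞, 4, ∞, 0, ∞]
  [∞, ∞, 17, ∞, ∞, 0]
D(3):
  [0, 19, 13, 13, ∞, ∞]
  [5, 0, -6, -6, ∞, ∞]
  [11, 6, 0, 0, ∞, ∞]
  [10, 29, 23, 0, ∞, ∞]
  [15, 10, 4, 4, 0, ∞]
  [28, 23, 17, 17, ∞, 0]
D(4):
  [0, 19, 13, 13, ∞, ∞]
  [4, 0, -6, -6, ∞, ∞]
  [10, 6, 0, 0, ∞, ∞]
  [10, 29, 23, 0, ∞, ∞]
  [14, 10, 4, 4, 0, ∞]
  [27, 23, 17, 17, ∞, 0]
D(5):
  [0, 19, 13, 13, ∞, ∞]
  [4, 0, -6, -6, ∞, ∞]
  [10, 6, 0, 0, ∞, ∞]
  [10, 29, 23, 0, ∞, ∞]
  [14, 10, 4, 4, 0, ∞]
  [27, 23, 17, 17, ∞, 0]
D(6):
  [0, 19, 13, 13, ∞, ∞]
  [4, 0, -6, -6, ∞, ∞]
  [10, 6, 0, 0, ∞, ∞]
  [10, 29, 23, 0, ∞, ∞]
  [14, 10, 4, 4, 0, ∞]
  [27, 23, 17, 17, ∞, 0]
Answer: C* = [[0, 19, 13, 13, ∞, ∞], [4, 0, -6, -6, ∞, ∞], [10, 6, 0, 0, ∞, ∞], [10, 29, 23, 0, ∞, ∞], [14, 10, 4, 4, 0, ∞], [27, 23, 17, 17, ∞, 0]]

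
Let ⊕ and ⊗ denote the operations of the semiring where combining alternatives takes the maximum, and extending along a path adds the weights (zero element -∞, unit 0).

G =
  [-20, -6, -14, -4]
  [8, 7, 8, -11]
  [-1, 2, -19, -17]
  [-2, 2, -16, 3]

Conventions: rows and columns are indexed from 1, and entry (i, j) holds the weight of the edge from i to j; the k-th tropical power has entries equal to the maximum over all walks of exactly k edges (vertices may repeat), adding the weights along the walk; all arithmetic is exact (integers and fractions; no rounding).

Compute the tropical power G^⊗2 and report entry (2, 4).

G^⊗2:
  [2, 1, 2, -1]
  [15, 14, 15, 4]
  [10, 9, 10, -5]
  [10, 9, 10, 6]
Key observation: the optimum is the walk 2->1->4, with weight 8 + (-4) = 4.
Optimal value attained by: walk 2->1->4.
Answer: (G^⊗2)[2][4] = 4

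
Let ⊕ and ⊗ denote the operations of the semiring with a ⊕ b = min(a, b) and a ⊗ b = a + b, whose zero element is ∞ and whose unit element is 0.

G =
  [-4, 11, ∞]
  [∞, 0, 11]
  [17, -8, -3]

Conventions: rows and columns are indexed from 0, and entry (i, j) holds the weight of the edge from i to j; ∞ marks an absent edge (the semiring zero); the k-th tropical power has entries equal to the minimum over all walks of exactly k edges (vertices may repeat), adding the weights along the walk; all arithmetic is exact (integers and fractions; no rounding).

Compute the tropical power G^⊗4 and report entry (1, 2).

G^⊗2:
  [-8, 7, 22]
  [28, 0, 8]
  [13, -11, -6]
G^⊗3:
  [-12, 3, 18]
  [24, 0, 5]
  [9, -14, -9]
G^⊗4:
  [-16, -1, 14]
  [20, -3, 2]
  [5, -17, -12]
Key observation: the optimum is the walk 1->2->2->2->2, with weight 11 + (-3) + (-3) + (-3) = 2.
Optimal value attained by: walk 1->2->2->2->2.
Answer: (G^⊗4)[1][2] = 2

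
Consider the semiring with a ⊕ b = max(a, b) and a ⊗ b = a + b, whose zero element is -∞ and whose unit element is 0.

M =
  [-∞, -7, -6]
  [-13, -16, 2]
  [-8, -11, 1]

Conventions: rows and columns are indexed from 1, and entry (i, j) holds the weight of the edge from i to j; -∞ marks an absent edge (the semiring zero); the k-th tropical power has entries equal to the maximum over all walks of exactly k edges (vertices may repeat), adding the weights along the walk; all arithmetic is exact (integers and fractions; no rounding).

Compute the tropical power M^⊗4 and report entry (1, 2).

M^⊗2:
  [-14, -17, -5]
  [-6, -9, 3]
  [-7, -10, 2]
M^⊗3:
  [-13, -16, -4]
  [-5, -8, 4]
  [-6, -9, 3]
M^⊗4:
  [-12, -15, -3]
  [-4, -7, 5]
  [-5, -8, 4]
Key observation: the optimum is the walk 1->2->3->3->2, with weight (-7) + 2 + 1 + (-11) = -15.
Optimal value attained by: walk 1->2->3->3->2.
Answer: (M^⊗4)[1][2] = -15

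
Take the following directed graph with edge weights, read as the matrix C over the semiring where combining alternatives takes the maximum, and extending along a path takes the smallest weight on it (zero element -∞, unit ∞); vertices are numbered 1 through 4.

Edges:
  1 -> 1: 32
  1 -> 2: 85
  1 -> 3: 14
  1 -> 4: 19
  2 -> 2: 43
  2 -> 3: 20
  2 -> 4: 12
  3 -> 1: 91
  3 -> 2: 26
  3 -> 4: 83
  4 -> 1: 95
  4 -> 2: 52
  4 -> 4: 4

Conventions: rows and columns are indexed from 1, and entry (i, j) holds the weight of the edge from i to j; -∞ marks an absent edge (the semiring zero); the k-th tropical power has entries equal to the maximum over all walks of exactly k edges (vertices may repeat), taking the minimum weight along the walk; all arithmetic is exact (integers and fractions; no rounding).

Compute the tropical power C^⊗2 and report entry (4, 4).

C^⊗2:
  [32, 43, 20, 19]
  [20, 43, 20, 20]
  [83, 85, 20, 19]
  [32, 85, 20, 19]
Key observation: the optimum is the walk 4->1->4, with weight 95 min 19 = 19.
Optimal value attained by: walk 4->1->4.
Answer: (C^⊗2)[4][4] = 19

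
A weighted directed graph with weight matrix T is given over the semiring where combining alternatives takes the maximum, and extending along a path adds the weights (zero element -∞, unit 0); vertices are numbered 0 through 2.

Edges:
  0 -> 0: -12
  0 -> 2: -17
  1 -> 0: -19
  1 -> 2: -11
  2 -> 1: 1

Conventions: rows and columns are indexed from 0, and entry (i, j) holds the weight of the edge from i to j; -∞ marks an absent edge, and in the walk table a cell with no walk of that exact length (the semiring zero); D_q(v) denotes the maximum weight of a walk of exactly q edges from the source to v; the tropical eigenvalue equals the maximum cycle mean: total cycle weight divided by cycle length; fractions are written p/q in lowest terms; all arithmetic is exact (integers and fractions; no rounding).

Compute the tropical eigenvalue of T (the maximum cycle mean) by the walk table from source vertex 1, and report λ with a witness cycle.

q=0: [-∞, 0, -∞]
q=1: [-19, -∞, -11]
q=2: [-31, -10, -36]
q=3: [-29, -35, -21]
Optimal cycle mean attained by: cycle 1->2->1, total (-11) + 1, length 2.
Answer: λ = -5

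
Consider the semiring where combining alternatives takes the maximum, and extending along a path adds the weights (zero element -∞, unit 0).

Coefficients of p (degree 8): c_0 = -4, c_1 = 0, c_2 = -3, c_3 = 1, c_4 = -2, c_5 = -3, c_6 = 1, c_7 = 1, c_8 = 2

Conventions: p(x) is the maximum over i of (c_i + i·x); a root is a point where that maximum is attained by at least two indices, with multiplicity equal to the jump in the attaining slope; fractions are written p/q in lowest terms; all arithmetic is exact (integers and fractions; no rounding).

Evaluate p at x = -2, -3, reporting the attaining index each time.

p(-2) = max(-4+0·(-2)=-4, 0+1·(-2)=-2, -3+2·(-2)=-7, 1+3·(-2)=-5, -2+4·(-2)=-10, -3+5·(-2)=-13, 1+6·(-2)=-11, 1+7·(-2)=-13, 2+8·(-2)=-14) = -2 (attained by i=1)
p(-3) = max(-4+0·(-3)=-4, 0+1·(-3)=-3, -3+2·(-3)=-9, 1+3·(-3)=-8, -2+4·(-3)=-14, -3+5·(-3)=-18, 1+6·(-3)=-17, 1+7·(-3)=-20, 2+8·(-3)=-22) = -3 (attained by i=1)
Answer: p(-2) = -2; p(-3) = -3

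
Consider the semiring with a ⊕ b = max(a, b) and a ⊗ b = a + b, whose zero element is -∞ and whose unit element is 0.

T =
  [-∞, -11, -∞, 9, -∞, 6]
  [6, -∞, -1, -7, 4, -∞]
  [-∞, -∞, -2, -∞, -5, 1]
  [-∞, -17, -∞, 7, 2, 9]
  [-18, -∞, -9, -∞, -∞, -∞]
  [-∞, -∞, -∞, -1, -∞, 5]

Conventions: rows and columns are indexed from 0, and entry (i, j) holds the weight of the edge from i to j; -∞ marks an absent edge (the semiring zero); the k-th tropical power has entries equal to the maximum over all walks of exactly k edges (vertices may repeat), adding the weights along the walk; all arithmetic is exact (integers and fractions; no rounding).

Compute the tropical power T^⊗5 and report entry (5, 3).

T^⊗2:
  [-5, -8, -12, 16, 11, 18]
  [-14, -5, -3, 15, -5, 12]
  [-23, -∞, -4, 0, -7, 6]
  [-11, -10, -7, 14, 9, 16]
  [-∞, -29, -11, -9, -14, -8]
  [-∞, -18, -∞, 6, 1, 10]
T^⊗3:
  [-2, -1, 2, 23, 18, 25]
  [1, -2, -5, 22, 17, 24]
  [-25, -17, -6, 7, 2, 11]
  [-4, -3, 0, 21, 16, 23]
  [-23, -26, -13, -2, -7, 0]
  [-12, -11, -8, 13, 8, 15]
T^⊗4:
  [5, 6, 9, 30, 25, 32]
  [4, 5, 8, 29, 24, 31]
  [-11, -10, -7, 14, 9, 16]
  [3, 4, 7, 28, 23, 30]
  [-20, -19, -15, 5, 0, 7]
  [-5, -4, -1, 20, 15, 22]
T^⊗5:
  [12, 13, 16, 37, 32, 39]
  [11, 12, 15, 36, 31, 38]
  [-4, -3, 0, 21, 16, 23]
  [10, 11, 14, 35, 30, 37]
  [-13, -12, -9, 12, 7, 14]
  [2, 3, 6, 27, 22, 29]
Key observation: the optimum is the walk 5->3->3->3->3->3, with weight (-1) + 7 + 7 + 7 + 7 = 27.
Optimal value attained by: walk 5->3->3->3->3->3.
Answer: (T^⊗5)[5][3] = 27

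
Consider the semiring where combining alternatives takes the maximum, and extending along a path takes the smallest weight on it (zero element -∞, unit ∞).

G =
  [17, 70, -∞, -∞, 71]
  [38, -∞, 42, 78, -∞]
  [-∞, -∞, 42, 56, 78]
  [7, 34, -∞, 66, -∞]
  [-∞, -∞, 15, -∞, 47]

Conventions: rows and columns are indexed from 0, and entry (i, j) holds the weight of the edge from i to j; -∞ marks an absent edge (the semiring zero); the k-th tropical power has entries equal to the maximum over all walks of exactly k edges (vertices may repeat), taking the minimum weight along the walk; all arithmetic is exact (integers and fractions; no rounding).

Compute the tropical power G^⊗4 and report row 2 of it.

G^⊗2:
  [38, 17, 42, 70, 47]
  [17, 38, 42, 66, 42]
  [7, 34, 42, 56, 47]
  [34, 34, 34, 66, 7]
  [-∞, -∞, 15, 15, 47]
G^⊗3:
  [17, 38, 42, 66, 47]
  [38, 34, 42, 66, 42]
  [34, 34, 42, 56, 47]
  [34, 34, 34, 66, 34]
  [7, 15, 15, 15, 47]
G^⊗4:
  [38, 34, 42, 66, 47]
  [34, 38, 42, 66, 42]
  [34, 34, 42, 56, 47]
  [34, 34, 34, 66, 34]
  [15, 15, 15, 15, 47]
Answer: row 2 of G^⊗4 = [34, 34, 42, 56, 47]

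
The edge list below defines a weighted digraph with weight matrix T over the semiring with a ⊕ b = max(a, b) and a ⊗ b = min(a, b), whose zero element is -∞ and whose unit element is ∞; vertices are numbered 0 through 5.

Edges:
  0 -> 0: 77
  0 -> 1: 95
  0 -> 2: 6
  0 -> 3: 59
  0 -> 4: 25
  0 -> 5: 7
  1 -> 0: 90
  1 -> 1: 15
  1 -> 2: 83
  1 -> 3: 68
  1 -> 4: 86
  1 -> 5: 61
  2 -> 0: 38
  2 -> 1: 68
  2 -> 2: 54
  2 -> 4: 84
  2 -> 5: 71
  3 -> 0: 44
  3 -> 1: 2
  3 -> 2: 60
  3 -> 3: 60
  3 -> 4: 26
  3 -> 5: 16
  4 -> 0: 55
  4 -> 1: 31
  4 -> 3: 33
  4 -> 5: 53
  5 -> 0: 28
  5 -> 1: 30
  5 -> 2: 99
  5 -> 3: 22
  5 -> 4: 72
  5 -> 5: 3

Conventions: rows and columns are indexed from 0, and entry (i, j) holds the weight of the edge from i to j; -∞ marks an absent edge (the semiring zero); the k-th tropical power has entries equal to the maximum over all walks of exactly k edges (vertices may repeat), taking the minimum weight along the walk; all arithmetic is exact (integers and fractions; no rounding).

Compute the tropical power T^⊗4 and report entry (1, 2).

T^⊗2:
  [90, 77, 83, 68, 86, 61]
  [77, 90, 61, 60, 83, 71]
  [68, 54, 71, 68, 71, 61]
  [44, 60, 60, 60, 60, 60]
  [55, 55, 53, 55, 53, 31]
  [55, 68, 54, 33, 84, 71]
T^⊗3:
  [77, 90, 77, 68, 83, 71]
  [90, 77, 83, 68, 86, 61]
  [68, 68, 61, 60, 71, 71]
  [60, 60, 60, 60, 60, 60]
  [55, 55, 55, 55, 55, 55]
  [68, 55, 71, 68, 71, 61]
T^⊗4:
  [90, 77, 83, 68, 86, 71]
  [77, 90, 77, 68, 83, 71]
  [68, 68, 71, 68, 71, 61]
  [60, 60, 60, 60, 60, 60]
  [55, 55, 55, 55, 55, 55]
  [68, 68, 61, 60, 71, 71]
Key observation: the optimum is the walk 1->0->0->1->2, with weight 90 min 77 min 95 min 83 = 77.
Optimal value attained by: walk 1->0->0->1->2.
Answer: (T^⊗4)[1][2] = 77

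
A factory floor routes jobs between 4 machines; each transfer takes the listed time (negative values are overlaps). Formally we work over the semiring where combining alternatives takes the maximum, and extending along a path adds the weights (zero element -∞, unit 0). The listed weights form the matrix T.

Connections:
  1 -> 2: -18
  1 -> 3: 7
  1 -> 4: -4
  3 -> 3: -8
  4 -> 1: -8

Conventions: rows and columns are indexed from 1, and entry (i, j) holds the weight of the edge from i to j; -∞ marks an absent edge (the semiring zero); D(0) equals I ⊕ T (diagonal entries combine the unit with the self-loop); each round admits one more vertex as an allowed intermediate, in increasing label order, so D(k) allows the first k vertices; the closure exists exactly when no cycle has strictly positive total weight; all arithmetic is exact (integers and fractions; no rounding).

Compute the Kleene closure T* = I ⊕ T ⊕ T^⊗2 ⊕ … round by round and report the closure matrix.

D(0):
  [0, -18, 7, -4]
  [-∞, 0, -∞, -∞]
  [-∞, -∞, 0, -∞]
  [-8, -∞, -∞, 0]
D(1):
  [0, -18, 7, -4]
  [-∞, 0, -∞, -∞]
  [-∞, -∞, 0, -∞]
  [-8, -26, -1, 0]
D(2):
  [0, -18, 7, -4]
  [-∞, 0, -∞, -∞]
  [-∞, -∞, 0, -∞]
  [-8, -26, -1, 0]
D(3):
  [0, -18, 7, -4]
  [-∞, 0, -∞, -∞]
  [-∞, -∞, 0, -∞]
  [-8, -26, -1, 0]
D(4):
  [0, -18, 7, -4]
  [-∞, 0, -∞, -∞]
  [-∞, -∞, 0, -∞]
  [-8, -26, -1, 0]
Answer: T* = [[0, -18, 7, -4], [-∞, 0, -∞, -∞], [-∞, -∞, 0, -∞], [-8, -26, -1, 0]]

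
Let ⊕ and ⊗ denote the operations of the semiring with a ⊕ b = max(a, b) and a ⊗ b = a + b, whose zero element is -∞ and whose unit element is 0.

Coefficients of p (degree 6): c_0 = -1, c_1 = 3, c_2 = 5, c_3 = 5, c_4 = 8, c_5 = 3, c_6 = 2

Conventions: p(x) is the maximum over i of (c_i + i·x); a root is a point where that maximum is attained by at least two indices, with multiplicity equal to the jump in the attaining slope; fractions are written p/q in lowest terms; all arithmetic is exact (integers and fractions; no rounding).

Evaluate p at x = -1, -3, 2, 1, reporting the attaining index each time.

p(-1) = max(-1+0·(-1)=-1, 3+1·(-1)=2, 5+2·(-1)=3, 5+3·(-1)=2, 8+4·(-1)=4, 3+5·(-1)=-2, 2+6·(-1)=-4) = 4 (attained by i=4)
p(-3) = max(-1+0·(-3)=-1, 3+1·(-3)=0, 5+2·(-3)=-1, 5+3·(-3)=-4, 8+4·(-3)=-4, 3+5·(-3)=-12, 2+6·(-3)=-16) = 0 (attained by i=1)
p(2) = max(-1+0·2=-1, 3+1·2=5, 5+2·2=9, 5+3·2=11, 8+4·2=16, 3+5·2=13, 2+6·2=14) = 16 (attained by i=4)
p(1) = max(-1+0·1=-1, 3+1·1=4, 5+2·1=7, 5+3·1=8, 8+4·1=12, 3+5·1=8, 2+6·1=8) = 12 (attained by i=4)
Answer: p(-1) = 4; p(-3) = 0; p(2) = 16; p(1) = 12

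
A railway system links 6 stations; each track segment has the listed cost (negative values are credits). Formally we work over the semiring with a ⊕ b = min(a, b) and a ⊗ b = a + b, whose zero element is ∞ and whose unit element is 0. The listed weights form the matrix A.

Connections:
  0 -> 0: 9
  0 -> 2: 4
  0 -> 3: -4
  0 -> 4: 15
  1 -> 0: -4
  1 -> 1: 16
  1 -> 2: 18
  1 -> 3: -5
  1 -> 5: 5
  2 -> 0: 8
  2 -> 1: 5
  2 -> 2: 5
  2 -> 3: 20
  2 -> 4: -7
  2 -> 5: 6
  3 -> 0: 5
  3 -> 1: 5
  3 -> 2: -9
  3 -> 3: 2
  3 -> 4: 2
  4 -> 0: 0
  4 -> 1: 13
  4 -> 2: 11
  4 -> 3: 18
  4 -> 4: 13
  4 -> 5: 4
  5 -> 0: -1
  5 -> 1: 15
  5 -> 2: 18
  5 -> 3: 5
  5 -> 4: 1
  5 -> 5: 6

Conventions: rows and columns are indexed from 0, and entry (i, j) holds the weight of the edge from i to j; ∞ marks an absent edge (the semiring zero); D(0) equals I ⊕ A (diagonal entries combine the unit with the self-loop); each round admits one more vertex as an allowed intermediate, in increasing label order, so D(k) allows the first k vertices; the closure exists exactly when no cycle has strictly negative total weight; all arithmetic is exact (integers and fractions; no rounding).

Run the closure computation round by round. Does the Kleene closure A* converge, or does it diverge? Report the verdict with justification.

D(0):
  [0, ∞, 4, -4, 15, ∞]
  [-4, 0, 18, -5, ∞, 5]
  [8, 5, 0, 20, -7, 6]
  [5, 5, -9, 0, 2, ∞]
  [0, 13, 11, 18, 0, 4]
  [-1, 15, 18, 5, 1, 0]
D(1):
  [0, ∞, 4, -4, 15, ∞]
  [-4, 0, 0, -8, 11, 5]
  [8, 5, 0, 4, -7, 6]
  [5, 5, -9, 0, 2, ∞]
  [0, 13, 4, -4, 0, 4]
  [-1, 15, 3, -5, 1, 0]
Detection: at round 2, diagonal entry (3, 3) turns strictly negative.
Key observation: the cycle 3->1->0->3 has total weight 5 + (-4) + (-4), which is strictly negative.
Answer: DIVERGES — negative cycle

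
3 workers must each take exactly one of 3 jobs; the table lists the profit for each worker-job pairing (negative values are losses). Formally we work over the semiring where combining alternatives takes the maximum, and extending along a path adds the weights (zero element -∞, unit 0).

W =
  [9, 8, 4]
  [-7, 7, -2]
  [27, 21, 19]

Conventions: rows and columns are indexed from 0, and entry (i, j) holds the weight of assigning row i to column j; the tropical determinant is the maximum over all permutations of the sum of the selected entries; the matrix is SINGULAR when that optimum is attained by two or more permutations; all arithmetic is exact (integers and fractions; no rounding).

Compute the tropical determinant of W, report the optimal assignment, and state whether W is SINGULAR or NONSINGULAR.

σ = (0, 1, 2): 9 + 7 + 19 = 35
σ = (0, 2, 1): 9 + (-2) + 21 = 28
σ = (1, 0, 2): 8 + (-7) + 19 = 20
σ = (1, 2, 0): 8 + (-2) + 27 = 33
σ = (2, 0, 1): 4 + (-7) + 21 = 18
σ = (2, 1, 0): 4 + 7 + 27 = 38
Optimal value attained by: σ = (2, 1, 0).
Answer: det⊕(W) = 38; verdict: NONSINGULAR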